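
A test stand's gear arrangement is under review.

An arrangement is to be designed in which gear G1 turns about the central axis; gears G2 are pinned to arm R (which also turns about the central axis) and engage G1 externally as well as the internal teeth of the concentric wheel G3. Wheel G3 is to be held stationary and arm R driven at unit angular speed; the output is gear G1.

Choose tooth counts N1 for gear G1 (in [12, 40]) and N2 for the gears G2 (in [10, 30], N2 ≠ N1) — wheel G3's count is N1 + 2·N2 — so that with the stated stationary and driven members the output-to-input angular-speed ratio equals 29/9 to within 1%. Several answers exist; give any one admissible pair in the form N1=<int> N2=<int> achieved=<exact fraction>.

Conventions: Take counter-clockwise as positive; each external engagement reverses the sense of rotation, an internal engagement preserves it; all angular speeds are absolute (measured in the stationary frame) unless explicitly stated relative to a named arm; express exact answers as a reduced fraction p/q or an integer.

N1=18 N2=11 achieved=29/9

planetary set to be sized for 29/9 (Willis relation)
Willis with ω_ring = 0: ω_sun/ω_arm = (N1+N3)/N1; set equal to 29/9  ⇒  N3/N1 = 29/9 − 1 = 20/9
N3 = N1 + 2·N2  ⇒  N2/N1 = (N3/N1 − 1)/2 = (20/9 − 1)/2 = 11/18
smallest multiple with N1 ≥ 12 and N2 ≥ 10: k = 1  ⇒  N1 = 1·18 = 18, N2 = 1·11 = 11 (N1 ≤ 40, N2 ≤ 30, N2 ≠ N1 ✓), N3 = 18 + 2·11 = 40
check: (N1+N3)/N1 with N1 = 18, N3 = 40 gives 29/9; |achieved − target| = 0 ≤ 29/900 ✓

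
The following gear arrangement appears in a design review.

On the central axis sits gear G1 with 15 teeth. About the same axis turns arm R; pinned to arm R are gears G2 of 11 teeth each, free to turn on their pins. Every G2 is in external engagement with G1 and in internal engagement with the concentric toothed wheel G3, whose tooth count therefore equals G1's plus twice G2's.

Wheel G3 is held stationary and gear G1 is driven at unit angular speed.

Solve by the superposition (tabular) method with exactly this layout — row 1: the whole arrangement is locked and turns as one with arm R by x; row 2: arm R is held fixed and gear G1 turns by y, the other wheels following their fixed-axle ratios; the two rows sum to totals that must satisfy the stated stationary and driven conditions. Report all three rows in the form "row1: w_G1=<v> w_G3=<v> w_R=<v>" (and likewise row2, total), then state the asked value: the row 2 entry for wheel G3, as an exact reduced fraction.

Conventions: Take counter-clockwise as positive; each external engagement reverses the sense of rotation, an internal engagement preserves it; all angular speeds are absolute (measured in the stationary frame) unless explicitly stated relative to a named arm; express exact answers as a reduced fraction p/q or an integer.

row1: w_G1=15/52 w_G3=15/52 w_R=15/52
row2: w_G1=37/52 w_G3=-15/52 w_R=0
total: w_G1=1 w_G3=0 w_R=15/52
asked value: -15/52

planetary set (15T centre, 11T on arm, 37T internal) — Willis relation
superposition row 1 [locked train]: every member turns x
row 2 — arm fixed, fixed-axis ratios: sun y, ring −(15/37)·y, arm 0
boundary: total ω_ring = x − (15/37)·y = 0 and total ω_sun = x + y = 1  ⇒  y = 37/52, x = 15/52
row 2 ring = −(15/37)·37/52 = -15/52
totals (row 1 + row 2): sun 15/52 + 37/52 = 1, ring 15/52 + (-15/52) = 0, arm 15/52 + 0 = 15/52
asked cell (row2, ring) = -15/52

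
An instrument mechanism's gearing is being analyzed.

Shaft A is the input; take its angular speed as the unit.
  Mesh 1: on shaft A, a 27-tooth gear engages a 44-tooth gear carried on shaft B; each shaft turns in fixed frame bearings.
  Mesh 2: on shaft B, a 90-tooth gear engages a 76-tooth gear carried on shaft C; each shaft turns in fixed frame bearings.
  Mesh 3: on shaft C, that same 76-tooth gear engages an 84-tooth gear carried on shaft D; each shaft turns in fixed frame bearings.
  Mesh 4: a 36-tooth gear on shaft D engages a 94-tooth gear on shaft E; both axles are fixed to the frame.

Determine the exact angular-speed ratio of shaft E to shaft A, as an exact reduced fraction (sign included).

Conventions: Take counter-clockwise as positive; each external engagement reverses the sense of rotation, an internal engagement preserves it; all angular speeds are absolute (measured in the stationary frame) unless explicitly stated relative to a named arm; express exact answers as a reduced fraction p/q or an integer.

3645/14476

class = fixed-axis compound train [4 meshes; 4 ratios multiply, 4 sense flips]
mesh 1 [27T→44T]: running ratio 27/44, sense −
mesh 2 [90T→76T]: running ratio 1215/1672, sense +
mesh 3 [76T→84T]: running ratio 405/616, sense −
mesh 4 [36T→94T]: running ratio 3645/14476, sense +
ω_out/ω_in = 3645/14476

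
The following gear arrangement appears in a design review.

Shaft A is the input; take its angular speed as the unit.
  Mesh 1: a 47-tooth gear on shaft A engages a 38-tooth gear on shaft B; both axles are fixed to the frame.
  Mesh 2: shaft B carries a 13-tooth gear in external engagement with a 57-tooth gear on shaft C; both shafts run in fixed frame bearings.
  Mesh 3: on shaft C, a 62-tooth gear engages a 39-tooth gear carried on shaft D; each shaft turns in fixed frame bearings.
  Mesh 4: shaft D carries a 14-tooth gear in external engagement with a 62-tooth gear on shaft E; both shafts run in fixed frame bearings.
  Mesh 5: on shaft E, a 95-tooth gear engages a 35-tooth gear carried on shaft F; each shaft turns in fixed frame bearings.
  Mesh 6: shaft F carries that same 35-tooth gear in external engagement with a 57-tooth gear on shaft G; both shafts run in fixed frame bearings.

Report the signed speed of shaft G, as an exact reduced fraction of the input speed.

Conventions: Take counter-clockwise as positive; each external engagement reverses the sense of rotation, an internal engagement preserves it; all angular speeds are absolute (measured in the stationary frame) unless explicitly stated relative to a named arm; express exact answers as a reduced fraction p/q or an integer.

6-mesh fixed-axis compound train (all bearings frame-fixed)
mesh 1 [47T→38T]: |ω|/ω_in = 1×47/38 = 47/38, sense flips to −
mesh 2 [13T→57T]: |ω|/ω_in = (47/38)×13/57 = 611/2166, sense flips to +
mesh 3 [62T→39T]: |ω|/ω_in = (611/2166)×62/39 = 1457/3249, sense flips to −
mesh 4 [14T→62T]: |ω|/ω_in = (1457/3249)×14/62 = 329/3249, sense flips to +
mesh 5 [95T→35T]: |ω|/ω_in = (329/3249)×95/35 = 47/171, sense flips to −
mesh 6 [35T→57T]: |ω|/ω_in = (47/171)×35/57 = 1645/9747, sense flips to +
signed output speed (× input speed) = 1645/9747

1645/9747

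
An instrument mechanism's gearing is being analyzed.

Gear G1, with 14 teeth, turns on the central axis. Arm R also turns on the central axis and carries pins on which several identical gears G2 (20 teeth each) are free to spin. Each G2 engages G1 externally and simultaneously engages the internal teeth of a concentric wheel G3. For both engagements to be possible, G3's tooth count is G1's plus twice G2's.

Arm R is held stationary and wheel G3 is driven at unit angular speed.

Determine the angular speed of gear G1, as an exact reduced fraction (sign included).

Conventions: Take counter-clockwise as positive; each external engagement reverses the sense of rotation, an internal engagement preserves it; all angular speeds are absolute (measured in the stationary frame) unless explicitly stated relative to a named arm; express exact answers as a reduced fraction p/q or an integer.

planetary set (14T centre, 20T on arm, 54T internal) — Willis relation
ring teeth: 14 + 2·20 = 54
14(ω_sun−ω_arm) = −54(ω_ring−ω_arm),  ω_arm = 0, ω_ring = 1
ω_sun = 0 − (54/14)(1−0) = -27/7
exact speed ratio = -27/7

-27/7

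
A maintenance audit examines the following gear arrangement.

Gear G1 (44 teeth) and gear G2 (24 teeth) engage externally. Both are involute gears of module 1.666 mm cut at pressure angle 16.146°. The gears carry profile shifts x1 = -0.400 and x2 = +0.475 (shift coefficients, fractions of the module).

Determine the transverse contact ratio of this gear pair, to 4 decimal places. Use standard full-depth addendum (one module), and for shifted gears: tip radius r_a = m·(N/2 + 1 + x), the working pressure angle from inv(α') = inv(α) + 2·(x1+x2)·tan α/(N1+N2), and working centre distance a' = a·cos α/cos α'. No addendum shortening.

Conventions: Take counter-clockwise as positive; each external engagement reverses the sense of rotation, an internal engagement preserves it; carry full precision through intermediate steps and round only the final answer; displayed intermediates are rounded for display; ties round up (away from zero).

class = single-mesh tooth geometry [involute pair 44T × 24T, m = 1.666]
base radii: r_b1 = 35.206306, r_b2 = 19.203440
tip radii: r_a1 = 37.651600, r_a2 = 22.449350
inv(α') = inv(16.146°) + 2·(-0.400+0.475)·tan α/(44+24) = 0.00834286  ⇒  α' = 16.57066°
a' = a·cos α / cos α' = 56.6440·cos 16.146°/cos 16.57066° = 56.767364
action lengths: √(r_a1²−r_b1²) = 13.347622, √(r_a2²−r_b2²) = 11.627606
base pitch p_b = π·m·cos α = 5.027449
CR = (13.347622 + 11.627606 − 56.767364·sin 16.57066°)/5.027449 = 1.747470
contact ratio ≈ 1.7475

1.7475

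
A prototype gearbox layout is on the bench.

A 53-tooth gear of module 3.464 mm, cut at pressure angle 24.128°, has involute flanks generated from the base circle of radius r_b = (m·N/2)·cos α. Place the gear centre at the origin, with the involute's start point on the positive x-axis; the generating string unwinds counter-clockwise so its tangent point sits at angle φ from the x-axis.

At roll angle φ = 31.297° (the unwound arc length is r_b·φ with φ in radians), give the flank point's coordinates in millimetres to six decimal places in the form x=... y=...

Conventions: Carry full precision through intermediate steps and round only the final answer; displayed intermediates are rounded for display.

single-mesh involute tooth geometry (53T wheel at module 3.464)
pitch radius r_p = m·N/2 = 3.464·53/2 = 91.796000
base radius r_b = r_p·cos α = 91.796000·cos 24.128° = 83.776198
roll angle φ = 31.297° = 0.54623570 rad
x = r_b·(cos φ + φ·sin φ) = 95.357544
y = r_b·(sin φ − φ·cos φ) = 4.416983

x=95.357544 y=4.416983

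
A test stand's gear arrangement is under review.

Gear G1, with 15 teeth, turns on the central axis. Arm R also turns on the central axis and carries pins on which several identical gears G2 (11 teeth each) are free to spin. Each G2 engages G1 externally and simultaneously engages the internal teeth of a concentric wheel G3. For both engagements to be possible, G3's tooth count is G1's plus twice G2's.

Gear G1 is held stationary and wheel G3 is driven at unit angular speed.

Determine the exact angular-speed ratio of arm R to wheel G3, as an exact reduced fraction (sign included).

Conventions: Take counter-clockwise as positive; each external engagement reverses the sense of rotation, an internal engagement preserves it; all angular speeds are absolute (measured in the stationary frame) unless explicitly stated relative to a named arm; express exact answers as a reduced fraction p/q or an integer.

37/52

recognized (axles ride arm R): planetary set, 15/11/37 teeth
ring teeth: 15 + 2·11 = 37
15(ω_sun−ω_arm) = −37(ω_ring−ω_arm),  ω_sun = 0, ω_ring = 1
15(0−ω_arm) = −37(1−ω_arm)  ⇒  52·ω_arm = 37  ⇒  ω_arm = 37/52
ω_out/ω_in = 37/52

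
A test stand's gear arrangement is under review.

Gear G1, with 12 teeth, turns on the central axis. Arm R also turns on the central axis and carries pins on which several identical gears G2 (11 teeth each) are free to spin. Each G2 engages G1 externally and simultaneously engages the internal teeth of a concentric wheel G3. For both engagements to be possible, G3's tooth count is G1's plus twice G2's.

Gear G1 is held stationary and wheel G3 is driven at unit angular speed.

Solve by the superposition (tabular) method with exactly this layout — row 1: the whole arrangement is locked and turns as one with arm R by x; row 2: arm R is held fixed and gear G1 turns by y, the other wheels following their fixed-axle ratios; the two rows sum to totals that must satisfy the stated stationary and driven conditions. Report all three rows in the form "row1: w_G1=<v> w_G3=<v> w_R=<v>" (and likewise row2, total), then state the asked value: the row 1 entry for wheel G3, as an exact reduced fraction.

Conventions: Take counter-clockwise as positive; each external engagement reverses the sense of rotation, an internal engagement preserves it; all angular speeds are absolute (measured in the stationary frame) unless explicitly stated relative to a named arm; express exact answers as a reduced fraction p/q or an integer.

row1: w_G1=17/23 w_G3=17/23 w_R=17/23
row2: w_G1=-17/23 w_G3=6/23 w_R=0
total: w_G1=0 w_G3=1 w_R=17/23
asked value: 17/23

class = planetary set [G3 = 12+2·11 = 34; Willis about the carrier]
row 1 (train locked, turned with arm): all members turn x
superposition row 2 [arm held]: sun y, ring −(12/34)·y, arm 0
boundary: total ω_sun = x + y = 0 and total ω_ring = x − (12/34)·y = 1  ⇒  y = -17/23, x = 17/23
row 2 ring = −(12/34)·(-17/23) = 6/23
totals (row 1 + row 2): sun 17/23 + (-17/23) = 0, ring 17/23 + 6/23 = 1, arm 17/23 + 0 = 17/23
asked cell (row1, ring) = 17/23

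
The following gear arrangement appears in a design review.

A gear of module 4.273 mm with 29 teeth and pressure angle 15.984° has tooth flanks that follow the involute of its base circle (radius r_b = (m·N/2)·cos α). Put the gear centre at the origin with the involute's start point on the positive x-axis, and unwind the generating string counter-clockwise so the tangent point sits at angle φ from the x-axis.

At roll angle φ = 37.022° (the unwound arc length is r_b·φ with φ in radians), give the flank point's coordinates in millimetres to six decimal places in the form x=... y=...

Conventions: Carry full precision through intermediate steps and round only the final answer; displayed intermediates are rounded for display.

recognized (one wheel, involute flank): single-mesh tooth geometry, m = 4.273, N = 29
pitch radius r_p = m·N/2 = 4.273·29/2 = 61.958500
base radius r_b = r_p·cos α = 61.958500·cos 15.984° = 59.563100
roll angle φ = 37.022° = 0.64615580 rad
x = r_b·(cos φ + φ·sin φ) = 70.729320
y = r_b·(sin φ − φ·cos φ) = 5.136008

x=70.729320 y=5.136008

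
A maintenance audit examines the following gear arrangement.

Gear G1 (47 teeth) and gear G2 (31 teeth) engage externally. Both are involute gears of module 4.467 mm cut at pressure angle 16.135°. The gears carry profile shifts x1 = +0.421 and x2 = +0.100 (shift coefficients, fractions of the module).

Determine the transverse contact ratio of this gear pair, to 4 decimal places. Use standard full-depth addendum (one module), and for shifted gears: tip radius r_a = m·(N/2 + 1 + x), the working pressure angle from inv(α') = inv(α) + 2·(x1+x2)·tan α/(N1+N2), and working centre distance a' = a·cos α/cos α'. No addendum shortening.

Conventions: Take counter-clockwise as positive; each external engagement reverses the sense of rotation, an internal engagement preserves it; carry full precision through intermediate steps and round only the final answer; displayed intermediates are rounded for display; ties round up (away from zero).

1.7959

class = single-mesh tooth geometry [involute pair 47T × 31T, m = 4.467]
base radii: r_b1 = 100.839510, r_b2 = 66.511166
tip radii: r_a1 = 111.322107, r_a2 = 74.152200
inv(α') = inv(16.135°) + 2·(+0.421+0.100)·tan α/(47+31) = 0.01155288  ⇒  α' = 18.41952°
a' = a·cos α / cos α' = 174.2130·cos 16.135°/cos 18.41952° = 176.387271
action lengths: √(r_a1²−r_b1²) = 47.159355, √(r_a2²−r_b2²) = 32.784350
base pitch p_b = π·m·cos α = 13.480709
CR = (47.159355 + 32.784350 − 176.387271·sin 18.41952°)/13.480709 = 1.795916
contact ratio ≈ 1.7959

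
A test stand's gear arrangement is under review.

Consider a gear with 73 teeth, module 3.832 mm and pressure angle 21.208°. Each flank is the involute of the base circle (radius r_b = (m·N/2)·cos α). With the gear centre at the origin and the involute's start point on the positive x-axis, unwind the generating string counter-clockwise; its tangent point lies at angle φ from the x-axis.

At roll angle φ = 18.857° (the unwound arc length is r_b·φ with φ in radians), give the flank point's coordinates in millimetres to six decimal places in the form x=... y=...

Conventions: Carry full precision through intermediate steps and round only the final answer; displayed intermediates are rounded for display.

x=137.267175 y=1.532776

topology: single-mesh involute geometry — m = 3.832, N = 73
pitch radius r_p = m·N/2 = 3.832·73/2 = 139.868000
base radius r_b = r_p·cos α = 139.868000·cos 21.208° = 130.395202
roll angle φ = 18.857° = 0.32911674 rad
x = r_b·(cos φ + φ·sin φ) = 137.267175
y = r_b·(sin φ − φ·cos φ) = 1.532776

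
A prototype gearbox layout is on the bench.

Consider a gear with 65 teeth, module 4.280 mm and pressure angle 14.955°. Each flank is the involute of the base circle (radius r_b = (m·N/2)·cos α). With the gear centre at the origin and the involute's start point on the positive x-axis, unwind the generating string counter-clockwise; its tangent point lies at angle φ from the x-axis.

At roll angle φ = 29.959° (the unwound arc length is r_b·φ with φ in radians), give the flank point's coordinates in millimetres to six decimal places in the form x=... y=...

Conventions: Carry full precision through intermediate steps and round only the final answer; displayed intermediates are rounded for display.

topology: single-mesh involute geometry — m = 4.280, N = 65
pitch radius r_p = m·N/2 = 4.280·65/2 = 139.100000
base radius r_b = r_p·cos α = 139.100000·cos 14.955° = 134.388517
roll angle φ = 29.959° = 0.52288319 rad
x = r_b·(cos φ + φ·sin φ) = 151.523115
y = r_b·(sin φ − φ·cos φ) = 6.230663

x=151.523115 y=6.230663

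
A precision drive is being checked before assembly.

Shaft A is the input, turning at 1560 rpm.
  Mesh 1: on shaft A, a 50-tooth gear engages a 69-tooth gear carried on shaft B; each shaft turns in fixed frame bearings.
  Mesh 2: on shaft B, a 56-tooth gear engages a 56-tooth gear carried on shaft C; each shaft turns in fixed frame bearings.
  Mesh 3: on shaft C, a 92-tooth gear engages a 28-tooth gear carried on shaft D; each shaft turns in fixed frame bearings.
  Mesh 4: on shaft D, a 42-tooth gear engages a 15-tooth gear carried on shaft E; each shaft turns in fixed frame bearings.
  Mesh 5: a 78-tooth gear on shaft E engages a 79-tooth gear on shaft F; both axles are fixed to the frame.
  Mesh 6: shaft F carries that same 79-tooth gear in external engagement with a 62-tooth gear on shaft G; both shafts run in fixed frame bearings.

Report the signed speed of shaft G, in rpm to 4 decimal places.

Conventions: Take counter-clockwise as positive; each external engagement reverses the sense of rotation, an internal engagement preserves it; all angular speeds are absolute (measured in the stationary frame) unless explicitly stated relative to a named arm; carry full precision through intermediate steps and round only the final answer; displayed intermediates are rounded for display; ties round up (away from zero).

6-mesh fixed-axis compound train (all bearings frame-fixed)
mesh 1 [50T→69T]: ω = 1560.0000×50/69 = 1130.4348 rpm, sense flips to −
mesh 2 [56T→56T]: ω = 1130.4348×56/56 = 1130.4348 rpm, sense flips to +
mesh 3 [92T→28T]: ω = 1130.4348×92/28 = 3714.2857 rpm, sense flips to −
mesh 4 [42T→15T]: ω = 3714.2857×42/15 = 10400.0000 rpm, sense flips to +
mesh 5 [78T→79T]: ω = 10400.0000×78/79 = 10268.3544 rpm, sense flips to −
mesh 6 [79T→62T]: ω = 10268.3544×79/62 = 13083.8710 rpm, sense flips to +
signed output speed = +13083.8710 rpm

+13083.8710 rpm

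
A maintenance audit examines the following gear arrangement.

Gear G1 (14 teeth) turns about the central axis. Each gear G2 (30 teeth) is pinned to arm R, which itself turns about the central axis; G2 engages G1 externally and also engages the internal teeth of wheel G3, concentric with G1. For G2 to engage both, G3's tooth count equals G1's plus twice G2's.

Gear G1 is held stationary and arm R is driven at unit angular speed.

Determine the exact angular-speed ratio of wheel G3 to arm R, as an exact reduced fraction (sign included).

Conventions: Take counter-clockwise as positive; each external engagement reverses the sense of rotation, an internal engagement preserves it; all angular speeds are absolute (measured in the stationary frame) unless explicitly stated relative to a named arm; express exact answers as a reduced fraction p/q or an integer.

class = planetary set [G3 = 14+2·30 = 74; Willis about the carrier]
ring teeth: 14 + 2·30 = 74
14(ω_sun−ω_arm) = −74(ω_ring−ω_arm),  ω_sun = 0, ω_arm = 1
ω_ring = 1 − (14/74)(0−1) = 44/37
ω_out/ω_in = 44/37

44/37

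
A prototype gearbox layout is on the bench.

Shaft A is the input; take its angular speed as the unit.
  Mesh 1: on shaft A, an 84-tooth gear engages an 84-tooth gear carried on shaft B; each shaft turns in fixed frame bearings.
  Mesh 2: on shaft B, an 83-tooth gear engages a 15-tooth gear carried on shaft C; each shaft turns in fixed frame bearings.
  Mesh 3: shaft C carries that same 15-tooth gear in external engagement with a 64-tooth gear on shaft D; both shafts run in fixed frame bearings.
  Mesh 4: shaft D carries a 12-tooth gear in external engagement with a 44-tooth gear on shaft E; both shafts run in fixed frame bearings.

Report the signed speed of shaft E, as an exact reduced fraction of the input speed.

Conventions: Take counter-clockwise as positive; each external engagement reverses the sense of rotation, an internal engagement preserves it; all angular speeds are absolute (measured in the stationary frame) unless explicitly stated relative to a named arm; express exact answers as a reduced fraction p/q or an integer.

4-mesh fixed-axis compound train (all bearings frame-fixed)
mesh 1 [84T→84T]: |ω|/ω_in = 1×84/84 = 1, sense flips to −
mesh 2 [83T→15T]: |ω|/ω_in = 1×83/15 = 83/15, sense flips to +
mesh 3 [15T→64T]: |ω|/ω_in = (83/15)×15/64 = 83/64, sense flips to −
mesh 4 [12T→44T]: |ω|/ω_in = (83/64)×12/44 = 249/704, sense flips to +
signed output speed (× input speed) = 249/704

249/704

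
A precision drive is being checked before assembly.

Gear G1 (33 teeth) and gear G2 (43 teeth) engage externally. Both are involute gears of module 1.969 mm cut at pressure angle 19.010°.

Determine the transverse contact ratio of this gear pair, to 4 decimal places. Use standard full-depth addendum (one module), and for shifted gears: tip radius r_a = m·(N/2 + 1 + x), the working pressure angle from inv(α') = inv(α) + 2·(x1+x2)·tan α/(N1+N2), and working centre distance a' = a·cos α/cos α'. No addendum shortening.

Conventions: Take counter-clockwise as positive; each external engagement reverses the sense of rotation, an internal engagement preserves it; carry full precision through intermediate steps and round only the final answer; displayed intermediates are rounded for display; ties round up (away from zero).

recognized (one external pair, fixed centres): single-mesh tooth geometry, m = 1.969, N1 = 33, N2 = 43
base radii: r_b1 = 30.716634, r_b2 = 40.024705
tip radii: r_a1 = 34.457500, r_a2 = 44.302500
no profile shift: α' = α, a' = a
action lengths: √(r_a1²−r_b1²) = 15.614343, √(r_a2²−r_b2²) = 18.993013
base pitch p_b = π·m·cos α = 5.848433
CR = (15.614343 + 18.993013 − 74.822000·sin 19.01000°)/5.848433 = 1.750101
contact ratio ≈ 1.7501

1.7501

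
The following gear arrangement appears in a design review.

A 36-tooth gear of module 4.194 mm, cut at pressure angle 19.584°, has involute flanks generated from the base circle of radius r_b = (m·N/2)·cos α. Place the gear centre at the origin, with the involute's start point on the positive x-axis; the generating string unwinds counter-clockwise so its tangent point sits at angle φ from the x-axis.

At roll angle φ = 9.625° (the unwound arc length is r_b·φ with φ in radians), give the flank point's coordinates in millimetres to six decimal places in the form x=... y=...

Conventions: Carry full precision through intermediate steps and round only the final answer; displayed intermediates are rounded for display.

topology: single-mesh involute geometry — m = 4.194, N = 36
pitch radius r_p = m·N/2 = 4.194·36/2 = 75.492000
base radius r_b = r_p·cos α = 75.492000·cos 19.584° = 71.124870
roll angle φ = 9.625° = 0.16798794 rad
x = r_b·(cos φ + φ·sin φ) = 72.121371
y = r_b·(sin φ − φ·cos φ) = 0.112075

x=72.121371 y=0.112075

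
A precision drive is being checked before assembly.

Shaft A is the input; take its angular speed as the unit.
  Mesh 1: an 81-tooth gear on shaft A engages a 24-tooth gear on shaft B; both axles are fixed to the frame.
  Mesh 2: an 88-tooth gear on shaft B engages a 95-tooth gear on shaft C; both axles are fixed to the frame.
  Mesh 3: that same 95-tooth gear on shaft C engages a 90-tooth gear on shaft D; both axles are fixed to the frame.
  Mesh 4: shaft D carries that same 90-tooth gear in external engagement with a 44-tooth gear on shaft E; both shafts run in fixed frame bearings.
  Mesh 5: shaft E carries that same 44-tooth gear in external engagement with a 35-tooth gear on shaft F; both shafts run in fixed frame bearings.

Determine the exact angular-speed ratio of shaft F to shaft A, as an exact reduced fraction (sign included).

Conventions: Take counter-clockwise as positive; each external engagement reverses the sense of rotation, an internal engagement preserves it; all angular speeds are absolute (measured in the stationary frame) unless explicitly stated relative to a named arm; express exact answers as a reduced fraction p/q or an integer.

class = fixed-axis compound train [5 meshes; 5 ratios multiply, 5 sense flips]
mesh 1 [81T→24T]: running ratio 27/8, sense −
mesh 2 [88T→95T]: running ratio 297/95, sense +
mesh 3 [95T→90T]: running ratio 33/10, sense −
mesh 4 [90T→44T]: running ratio 27/4, sense +
mesh 5 [44T→35T]: running ratio 297/35, sense −
ω_out/ω_in = -297/35

-297/35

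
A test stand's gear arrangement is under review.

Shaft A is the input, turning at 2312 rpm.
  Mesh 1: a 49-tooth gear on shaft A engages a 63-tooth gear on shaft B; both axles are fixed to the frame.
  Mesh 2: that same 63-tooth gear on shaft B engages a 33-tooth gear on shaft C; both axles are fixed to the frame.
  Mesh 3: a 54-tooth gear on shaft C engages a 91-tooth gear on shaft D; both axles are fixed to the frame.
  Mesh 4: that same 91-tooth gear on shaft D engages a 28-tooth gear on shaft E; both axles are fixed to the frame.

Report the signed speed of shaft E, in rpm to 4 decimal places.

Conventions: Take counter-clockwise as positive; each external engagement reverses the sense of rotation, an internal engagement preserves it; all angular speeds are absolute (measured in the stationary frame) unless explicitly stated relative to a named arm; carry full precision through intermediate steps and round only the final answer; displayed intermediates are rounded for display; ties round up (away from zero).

recognized (5 fixed axles, 4 meshes): fixed-axis compound train
mesh 1 [49T→63T]: ω = 2312.0000×49/63 = 1798.2222 rpm, sense flips to −
mesh 2 [63T→33T]: ω = 1798.2222×63/33 = 3432.9697 rpm, sense flips to +
mesh 3 [54T→91T]: ω = 3432.9697×54/91 = 2037.1469 rpm, sense flips to −
mesh 4 [91T→28T]: ω = 2037.1469×91/28 = 6620.7273 rpm, sense flips to +
signed output speed = +6620.7273 rpm

+6620.7273 rpm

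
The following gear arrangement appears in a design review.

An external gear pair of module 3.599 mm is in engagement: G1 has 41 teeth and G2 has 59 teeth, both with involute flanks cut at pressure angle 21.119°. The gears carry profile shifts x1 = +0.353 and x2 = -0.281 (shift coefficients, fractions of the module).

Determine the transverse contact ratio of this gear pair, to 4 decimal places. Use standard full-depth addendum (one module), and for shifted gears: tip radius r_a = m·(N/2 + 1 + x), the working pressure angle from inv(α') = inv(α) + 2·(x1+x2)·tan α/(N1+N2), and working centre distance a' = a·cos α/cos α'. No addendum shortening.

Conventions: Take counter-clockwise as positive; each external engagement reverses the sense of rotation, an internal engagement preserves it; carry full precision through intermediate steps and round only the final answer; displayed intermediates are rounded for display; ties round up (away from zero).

single-mesh involute tooth geometry (41T engaging 59T at module 3.599)
base radii: r_b1 = 68.824034, r_b2 = 99.039463
tip radii: r_a1 = 78.648947, r_a2 = 108.758181
inv(α') = inv(21.119°) + 2·(+0.353-0.281)·tan α/(41+59) = 0.01820904  ⇒  α' = 21.33028°
a' = a·cos α / cos α' = 179.9500·cos 21.119°/cos 21.33028° = 180.207895
action lengths: √(r_a1²−r_b1²) = 38.064540, √(r_a2²−r_b2²) = 44.939144
base pitch p_b = π·m·cos α = 10.547175
CR = (38.064540 + 44.939144 − 180.207895·sin 21.33028°)/10.547175 = 1.654872
contact ratio ≈ 1.6549

1.6549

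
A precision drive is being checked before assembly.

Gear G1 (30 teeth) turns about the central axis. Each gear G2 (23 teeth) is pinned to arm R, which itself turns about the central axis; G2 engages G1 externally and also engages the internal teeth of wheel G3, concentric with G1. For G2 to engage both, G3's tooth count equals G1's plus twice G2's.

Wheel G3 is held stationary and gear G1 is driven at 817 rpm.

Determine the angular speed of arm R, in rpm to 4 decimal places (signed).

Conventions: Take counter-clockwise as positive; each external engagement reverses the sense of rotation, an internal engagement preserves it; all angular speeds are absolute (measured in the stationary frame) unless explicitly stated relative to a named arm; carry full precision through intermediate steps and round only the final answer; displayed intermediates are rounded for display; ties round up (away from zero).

class = planetary set [G3 = 30+2·23 = 76; Willis about the carrier]
normalise by the input: solve with ω_sun = 1, then scale by 817 rpm
ring teeth: 30 + 2·23 = 76
30(ω_sun−ω_arm) = −76(ω_ring−ω_arm),  ω_ring = 0, ω_sun = 1
30(1−ω_arm) = −76(0−ω_arm)  ⇒  106·ω_arm = 30  ⇒  ω_arm = 15/53
scale: ω_arm = 15/53 × 817 rpm = +231.2264 rpm

+231.2264 rpm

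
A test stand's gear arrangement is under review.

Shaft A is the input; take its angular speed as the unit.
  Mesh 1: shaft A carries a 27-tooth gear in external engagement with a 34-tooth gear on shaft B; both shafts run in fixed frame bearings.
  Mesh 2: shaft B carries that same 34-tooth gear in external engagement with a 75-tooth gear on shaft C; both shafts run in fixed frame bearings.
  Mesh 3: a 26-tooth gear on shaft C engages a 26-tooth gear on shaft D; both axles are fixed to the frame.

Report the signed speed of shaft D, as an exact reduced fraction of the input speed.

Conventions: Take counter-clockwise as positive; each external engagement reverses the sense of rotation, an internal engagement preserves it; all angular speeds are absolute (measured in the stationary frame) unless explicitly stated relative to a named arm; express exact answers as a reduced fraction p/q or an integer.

-9/25

3-mesh fixed-axis compound train (all bearings frame-fixed)
mesh 1 [27T→34T]: |ω|/ω_in = 1×27/34 = 27/34, sense flips to −
mesh 2 [34T→75T]: |ω|/ω_in = (27/34)×34/75 = 9/25, sense flips to +
mesh 3 [26T→26T]: |ω|/ω_in = (9/25)×26/26 = 9/25, sense flips to −
signed output speed (× input speed) = -9/25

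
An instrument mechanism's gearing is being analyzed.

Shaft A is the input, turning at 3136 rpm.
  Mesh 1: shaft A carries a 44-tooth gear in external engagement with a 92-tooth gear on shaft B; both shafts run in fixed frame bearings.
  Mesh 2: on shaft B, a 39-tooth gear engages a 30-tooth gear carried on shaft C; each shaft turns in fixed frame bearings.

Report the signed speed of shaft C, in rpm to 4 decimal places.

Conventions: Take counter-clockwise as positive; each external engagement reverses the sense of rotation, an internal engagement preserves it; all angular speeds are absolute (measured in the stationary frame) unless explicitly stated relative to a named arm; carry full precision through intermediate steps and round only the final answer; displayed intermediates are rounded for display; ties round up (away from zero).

+1949.7739 rpm

recognized (3 fixed axles, 2 meshes): fixed-axis compound train
mesh 1 [44T→92T]: ω = 3136.0000×44/92 = 1499.8261 rpm, sense flips to −
mesh 2 [39T→30T]: ω = 1499.8261×39/30 = 1949.7739 rpm, sense flips to +
signed output speed = +1949.7739 rpm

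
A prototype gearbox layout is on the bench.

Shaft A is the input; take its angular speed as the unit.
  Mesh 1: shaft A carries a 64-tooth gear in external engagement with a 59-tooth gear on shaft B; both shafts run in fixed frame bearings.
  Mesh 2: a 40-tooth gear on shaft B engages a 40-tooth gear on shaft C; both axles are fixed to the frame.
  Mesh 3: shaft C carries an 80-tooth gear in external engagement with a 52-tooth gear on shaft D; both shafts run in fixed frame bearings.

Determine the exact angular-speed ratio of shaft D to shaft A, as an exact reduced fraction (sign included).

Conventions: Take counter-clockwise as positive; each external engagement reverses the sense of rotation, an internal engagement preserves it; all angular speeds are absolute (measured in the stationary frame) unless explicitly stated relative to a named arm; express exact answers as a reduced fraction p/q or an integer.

-1280/767

class = fixed-axis compound train [3 meshes; 3 ratios multiply, 3 sense flips]
mesh 1 [64T→59T]: running ratio 64/59, sense −
mesh 2 [40T→40T]: running ratio 64/59, sense +
mesh 3 [80T→52T]: running ratio 1280/767, sense −
ω_out/ω_in = -1280/767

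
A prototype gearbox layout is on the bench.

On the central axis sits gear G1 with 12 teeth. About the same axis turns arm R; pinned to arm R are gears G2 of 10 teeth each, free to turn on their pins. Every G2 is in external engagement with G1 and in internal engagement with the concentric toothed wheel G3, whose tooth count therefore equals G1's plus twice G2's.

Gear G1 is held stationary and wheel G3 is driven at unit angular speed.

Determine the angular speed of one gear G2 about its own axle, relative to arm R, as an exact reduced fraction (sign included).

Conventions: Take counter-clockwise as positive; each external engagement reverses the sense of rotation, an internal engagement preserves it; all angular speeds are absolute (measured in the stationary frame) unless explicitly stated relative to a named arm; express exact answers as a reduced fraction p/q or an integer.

48/55

recognized (axles ride arm R): planetary set, 12/10/32 teeth
ring teeth: 12 + 2·10 = 32
12(ω_sun−ω_arm) = −32(ω_ring−ω_arm),  ω_sun = 0, ω_ring = 1
12(0−ω_arm) = −32(1−ω_arm)  ⇒  44·ω_arm = 32  ⇒  ω_arm = 8/11
sun–planet mesh: 12·(0−8/11) = −10·(ω_p−ω_arm)  ⇒  ω_p−ω_arm = 48/55
exact speed ratio = 48/55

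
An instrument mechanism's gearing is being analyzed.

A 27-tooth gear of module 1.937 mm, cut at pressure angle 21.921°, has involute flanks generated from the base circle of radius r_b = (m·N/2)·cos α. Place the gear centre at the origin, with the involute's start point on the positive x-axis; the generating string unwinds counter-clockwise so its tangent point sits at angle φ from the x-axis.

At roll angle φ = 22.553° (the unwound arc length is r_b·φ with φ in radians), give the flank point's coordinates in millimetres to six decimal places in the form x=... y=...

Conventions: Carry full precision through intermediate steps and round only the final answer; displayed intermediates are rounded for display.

x=26.066040 y=0.485569

recognized (one wheel, involute flank): single-mesh tooth geometry, m = 1.937, N = 27
pitch radius r_p = m·N/2 = 1.937·27/2 = 26.149500
base radius r_b = r_p·cos α = 26.149500·cos 21.921° = 24.258878
roll angle φ = 22.553° = 0.39362411 rad
x = r_b·(cos φ + φ·sin φ) = 26.066040
y = r_b·(sin φ − φ·cos φ) = 0.485569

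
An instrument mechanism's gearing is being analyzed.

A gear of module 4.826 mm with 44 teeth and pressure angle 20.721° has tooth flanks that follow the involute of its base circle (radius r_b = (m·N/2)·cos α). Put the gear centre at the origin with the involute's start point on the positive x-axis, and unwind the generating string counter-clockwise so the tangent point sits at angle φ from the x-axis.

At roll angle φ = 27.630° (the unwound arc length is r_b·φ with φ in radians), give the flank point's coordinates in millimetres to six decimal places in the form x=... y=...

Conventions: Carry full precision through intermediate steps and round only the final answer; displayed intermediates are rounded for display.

recognized (one wheel, involute flank): single-mesh tooth geometry, m = 4.826, N = 44
pitch radius r_p = m·N/2 = 4.826·44/2 = 106.172000
base radius r_b = r_p·cos α = 106.172000·cos 20.721° = 99.304202
roll angle φ = 27.630° = 0.48223447 rad
x = r_b·(cos φ + φ·sin φ) = 110.188134
y = r_b·(sin φ − φ·cos φ) = 3.626501

x=110.188134 y=3.626501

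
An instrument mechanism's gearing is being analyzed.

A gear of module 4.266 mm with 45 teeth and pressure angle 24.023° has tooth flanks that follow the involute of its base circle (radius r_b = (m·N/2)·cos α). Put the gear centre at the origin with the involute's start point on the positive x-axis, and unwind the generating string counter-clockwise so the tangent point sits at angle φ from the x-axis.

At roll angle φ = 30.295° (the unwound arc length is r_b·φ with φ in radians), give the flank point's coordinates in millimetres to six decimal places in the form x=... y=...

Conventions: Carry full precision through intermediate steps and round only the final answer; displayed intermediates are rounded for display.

single-mesh involute tooth geometry (45T wheel at module 4.266)
pitch radius r_p = m·N/2 = 4.266·45/2 = 95.985000
base radius r_b = r_p·cos α = 95.985000·cos 24.023° = 87.670982
roll angle φ = 30.295° = 0.52874750 rad
x = r_b·(cos φ + φ·sin φ) = 99.082890
y = r_b·(sin φ − φ·cos φ) = 4.200384

x=99.082890 y=4.200384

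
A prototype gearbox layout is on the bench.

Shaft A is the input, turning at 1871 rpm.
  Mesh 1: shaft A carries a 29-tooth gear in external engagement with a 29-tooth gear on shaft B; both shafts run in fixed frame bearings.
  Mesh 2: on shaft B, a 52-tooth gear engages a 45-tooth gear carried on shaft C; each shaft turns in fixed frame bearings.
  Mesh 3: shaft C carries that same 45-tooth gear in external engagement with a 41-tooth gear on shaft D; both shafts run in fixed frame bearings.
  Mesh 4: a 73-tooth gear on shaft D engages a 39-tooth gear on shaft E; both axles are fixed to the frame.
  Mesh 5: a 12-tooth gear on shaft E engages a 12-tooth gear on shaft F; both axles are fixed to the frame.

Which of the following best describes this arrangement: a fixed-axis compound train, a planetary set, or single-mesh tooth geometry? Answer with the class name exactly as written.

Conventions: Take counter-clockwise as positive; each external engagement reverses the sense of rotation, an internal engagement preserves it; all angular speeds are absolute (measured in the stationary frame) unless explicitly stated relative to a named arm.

fixed-axis compound train

5-mesh fixed-axis compound train (all bearings frame-fixed)
classification: fixed-axis compound train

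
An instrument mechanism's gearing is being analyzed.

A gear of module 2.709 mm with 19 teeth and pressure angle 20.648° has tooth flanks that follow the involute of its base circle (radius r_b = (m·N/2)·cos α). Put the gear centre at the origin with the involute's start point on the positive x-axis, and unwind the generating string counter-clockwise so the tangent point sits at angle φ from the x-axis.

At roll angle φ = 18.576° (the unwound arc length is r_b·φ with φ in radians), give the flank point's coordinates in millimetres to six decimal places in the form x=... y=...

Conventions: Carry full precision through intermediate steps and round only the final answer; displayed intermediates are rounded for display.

x=25.314992 y=0.270704

class = single-mesh tooth geometry [base-circle involute, m = 2.709, 19T]
pitch radius r_p = m·N/2 = 2.709·19/2 = 25.735500
base radius r_b = r_p·cos α = 25.735500·cos 20.648° = 24.082366
roll angle φ = 18.576° = 0.32421236 rad
x = r_b·(cos φ + φ·sin φ) = 25.314992
y = r_b·(sin φ − φ·cos φ) = 0.270704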